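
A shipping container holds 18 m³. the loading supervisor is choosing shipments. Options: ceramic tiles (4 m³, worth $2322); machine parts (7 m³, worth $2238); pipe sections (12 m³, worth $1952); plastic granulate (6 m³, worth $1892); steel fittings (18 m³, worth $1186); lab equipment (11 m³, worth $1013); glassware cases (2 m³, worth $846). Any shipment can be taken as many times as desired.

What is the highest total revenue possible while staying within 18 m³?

10134

The ratio ordering already packs tightly: 4×ceramic tiles + glassware cases, 18 m³, 10134.
That's the maximum — no swap from here does better than 10134.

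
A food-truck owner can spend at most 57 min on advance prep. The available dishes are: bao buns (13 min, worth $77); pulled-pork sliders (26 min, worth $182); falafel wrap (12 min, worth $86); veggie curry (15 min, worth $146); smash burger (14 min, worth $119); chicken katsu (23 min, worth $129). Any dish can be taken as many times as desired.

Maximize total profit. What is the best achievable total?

Taking falafel wrap + 3×veggie curry: 57 min used, 524 in profit.

524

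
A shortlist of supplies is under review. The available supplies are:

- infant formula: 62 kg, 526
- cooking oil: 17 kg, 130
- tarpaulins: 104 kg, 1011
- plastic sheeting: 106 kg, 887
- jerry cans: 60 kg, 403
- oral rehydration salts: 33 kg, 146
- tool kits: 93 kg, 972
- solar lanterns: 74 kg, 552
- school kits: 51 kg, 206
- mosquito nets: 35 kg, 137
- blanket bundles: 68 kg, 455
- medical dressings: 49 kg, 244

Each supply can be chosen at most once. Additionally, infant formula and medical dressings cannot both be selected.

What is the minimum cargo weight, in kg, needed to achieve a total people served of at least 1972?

197

Look for the lowest-cargo combination reaching 1972.
tarpaulins + tool kits reaches 1983 using 197 kg.
Any bundle with less than 197 kg falls short of 1972.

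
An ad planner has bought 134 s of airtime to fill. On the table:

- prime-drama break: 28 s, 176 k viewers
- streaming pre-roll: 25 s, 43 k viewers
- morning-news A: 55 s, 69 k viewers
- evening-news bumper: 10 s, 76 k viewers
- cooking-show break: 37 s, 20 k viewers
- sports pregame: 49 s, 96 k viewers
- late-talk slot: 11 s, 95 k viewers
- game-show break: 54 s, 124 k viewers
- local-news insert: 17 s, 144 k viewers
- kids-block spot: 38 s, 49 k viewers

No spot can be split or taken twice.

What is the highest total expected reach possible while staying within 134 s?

615

By expected reach per s: late-talk slot 8.64, local-news insert 8.47, evening-news bumper 7.60 lead.
Best packing: prime-drama break + evening-news bumper + late-talk slot + game-show break + local-news insert — 120 s, 615 total.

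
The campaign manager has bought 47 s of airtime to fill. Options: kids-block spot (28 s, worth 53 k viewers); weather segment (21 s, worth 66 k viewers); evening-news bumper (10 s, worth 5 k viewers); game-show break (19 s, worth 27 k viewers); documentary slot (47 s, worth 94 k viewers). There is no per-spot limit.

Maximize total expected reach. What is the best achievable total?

132

Taking 2×weather segment: 42 s used, 132 in expected reach.
No other feasible combination exceeds 132.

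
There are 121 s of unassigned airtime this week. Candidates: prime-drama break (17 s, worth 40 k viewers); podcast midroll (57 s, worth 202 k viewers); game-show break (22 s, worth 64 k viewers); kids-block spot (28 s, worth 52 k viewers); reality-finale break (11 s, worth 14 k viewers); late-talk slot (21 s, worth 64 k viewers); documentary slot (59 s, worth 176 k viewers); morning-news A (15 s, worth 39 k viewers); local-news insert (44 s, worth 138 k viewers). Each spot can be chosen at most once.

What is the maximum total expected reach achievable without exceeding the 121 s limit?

380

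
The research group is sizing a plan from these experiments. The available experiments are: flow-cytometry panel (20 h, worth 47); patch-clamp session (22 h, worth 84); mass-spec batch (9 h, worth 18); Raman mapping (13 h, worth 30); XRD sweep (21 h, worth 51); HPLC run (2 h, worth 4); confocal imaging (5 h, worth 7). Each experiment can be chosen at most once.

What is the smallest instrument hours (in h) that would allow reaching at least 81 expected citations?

22

Need the lightest bundle worth ≥ 81.
patch-clamp session reaches 84 using 22 h.
Below 22 h the best achievable stays under 81.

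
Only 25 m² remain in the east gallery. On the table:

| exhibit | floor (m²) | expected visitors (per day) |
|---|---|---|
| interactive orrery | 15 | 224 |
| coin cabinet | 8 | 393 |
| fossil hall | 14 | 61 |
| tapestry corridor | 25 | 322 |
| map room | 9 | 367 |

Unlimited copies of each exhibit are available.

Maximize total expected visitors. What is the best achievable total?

Taking 3×coin cabinet: 24 m² used, 1179 in expected visitors.

1179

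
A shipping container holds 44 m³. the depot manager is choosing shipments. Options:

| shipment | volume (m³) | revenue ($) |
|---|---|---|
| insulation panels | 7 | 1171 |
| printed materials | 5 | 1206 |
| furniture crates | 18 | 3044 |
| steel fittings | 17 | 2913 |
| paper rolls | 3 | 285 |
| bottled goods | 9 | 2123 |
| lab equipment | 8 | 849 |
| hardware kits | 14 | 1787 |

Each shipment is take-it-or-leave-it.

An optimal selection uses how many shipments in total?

3

The maximum revenue within 44 m³ is 8080.
furniture crates + steel fittings + bottled goods hits 8080 at 44 m³.
Any selection reaching 8080 contains exactly 3 shipments.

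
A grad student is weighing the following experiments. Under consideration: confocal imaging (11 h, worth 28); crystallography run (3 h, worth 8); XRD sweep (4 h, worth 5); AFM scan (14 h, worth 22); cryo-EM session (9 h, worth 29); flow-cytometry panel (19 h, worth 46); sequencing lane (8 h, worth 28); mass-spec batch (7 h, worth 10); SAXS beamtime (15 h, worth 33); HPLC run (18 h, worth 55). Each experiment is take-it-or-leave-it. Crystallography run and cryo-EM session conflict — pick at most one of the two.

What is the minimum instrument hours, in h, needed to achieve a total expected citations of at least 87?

Need the lightest bundle worth ≥ 87.
crystallography run + sequencing lane + HPLC run reaches 91 using 29 h.
No combination under 29 h hits 87.

29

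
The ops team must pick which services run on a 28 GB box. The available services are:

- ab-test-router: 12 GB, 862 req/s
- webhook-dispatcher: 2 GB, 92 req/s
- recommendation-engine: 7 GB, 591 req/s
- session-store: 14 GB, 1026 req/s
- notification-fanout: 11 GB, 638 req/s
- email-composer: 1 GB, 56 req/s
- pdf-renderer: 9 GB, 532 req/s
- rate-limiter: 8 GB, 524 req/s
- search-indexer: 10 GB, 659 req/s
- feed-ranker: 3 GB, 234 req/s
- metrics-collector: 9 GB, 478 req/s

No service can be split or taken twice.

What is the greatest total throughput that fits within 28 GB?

2033

Density check — recommendation-engine 84.43, feed-ranker 78.00, session-store 73.29 are the best per GB.
Filling by ratio: webhook-dispatcher + recommendation-engine + session-store + email-composer + feed-ranker for 1999, with 1 GB left unused.
A better packing is ab-test-router + recommendation-engine + email-composer + rate-limiter: 28 GB, total 2033.
Runner-up recommendation-engine + rate-limiter + search-indexer + feed-ranker tops out at 2008.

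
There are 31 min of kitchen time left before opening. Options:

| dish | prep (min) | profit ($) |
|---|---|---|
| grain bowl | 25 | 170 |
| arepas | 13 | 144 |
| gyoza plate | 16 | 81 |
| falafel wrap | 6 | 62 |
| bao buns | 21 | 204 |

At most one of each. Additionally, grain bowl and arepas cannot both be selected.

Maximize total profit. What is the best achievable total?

266

The ratio heuristic lands on arepas + falafel wrap (206) but leaves 12 min idle.
Replace arepas with bao buns: the trade gains 60 net, giving 266 at 27 min.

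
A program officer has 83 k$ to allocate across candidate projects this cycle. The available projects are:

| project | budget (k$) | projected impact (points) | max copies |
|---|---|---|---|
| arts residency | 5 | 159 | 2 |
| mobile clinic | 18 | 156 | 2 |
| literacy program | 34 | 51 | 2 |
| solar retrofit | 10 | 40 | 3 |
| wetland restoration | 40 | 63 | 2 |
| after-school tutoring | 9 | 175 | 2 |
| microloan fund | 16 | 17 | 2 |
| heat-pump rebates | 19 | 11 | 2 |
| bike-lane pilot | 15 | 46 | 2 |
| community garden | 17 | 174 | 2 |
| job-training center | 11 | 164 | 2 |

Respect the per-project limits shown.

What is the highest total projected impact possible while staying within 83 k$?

1220

Greedy by ratio would take 2×arts residency + solar retrofit + 2×after-school tutoring + community garden + 2×job-training center: 77 k$ used, total 1210.
The 11 k$ tied up in job-training center is better spent on community garden — total rises to 1220 (83 k$).
Nothing else within 83 k$ beats 1220.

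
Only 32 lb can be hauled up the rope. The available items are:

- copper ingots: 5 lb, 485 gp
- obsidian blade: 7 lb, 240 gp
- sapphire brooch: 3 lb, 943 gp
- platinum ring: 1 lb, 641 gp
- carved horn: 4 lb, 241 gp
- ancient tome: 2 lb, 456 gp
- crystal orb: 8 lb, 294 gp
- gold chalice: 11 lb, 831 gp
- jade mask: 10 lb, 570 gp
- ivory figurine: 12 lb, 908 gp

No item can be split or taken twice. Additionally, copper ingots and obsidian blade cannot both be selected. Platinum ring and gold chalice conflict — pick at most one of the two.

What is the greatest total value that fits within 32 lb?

Taking the top-ratio items first gives copper ingots + sapphire brooch + platinum ring + carved horn + ancient tome + ivory figurine for 3674 (27 lb).
Replace copper ingots with jade mask: the trade gains 85 net, giving 3759 at 32 lb.
Runner-up copper ingots + sapphire brooch + platinum ring + ancient tome + crystal orb + ivory figurine tops out at 3727.

3759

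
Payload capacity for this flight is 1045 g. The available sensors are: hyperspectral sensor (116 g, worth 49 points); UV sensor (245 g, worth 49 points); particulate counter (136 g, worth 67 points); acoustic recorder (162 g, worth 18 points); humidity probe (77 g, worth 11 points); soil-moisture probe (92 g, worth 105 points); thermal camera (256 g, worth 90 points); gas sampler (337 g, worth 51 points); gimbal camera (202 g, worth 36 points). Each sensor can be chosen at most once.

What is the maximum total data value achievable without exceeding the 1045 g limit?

378

Taking the top-ratio sensors first gives hyperspectral sensor + UV sensor + particulate counter + humidity probe + soil-moisture probe + thermal camera for 371 (922 g).
Dropping humidity probe frees 77 g; slotting in acoustic recorder (162 g) lifts the total to 378 at 1007 g.
The spare 38 g is too small for any remaining sensor, and no exchange beats 378.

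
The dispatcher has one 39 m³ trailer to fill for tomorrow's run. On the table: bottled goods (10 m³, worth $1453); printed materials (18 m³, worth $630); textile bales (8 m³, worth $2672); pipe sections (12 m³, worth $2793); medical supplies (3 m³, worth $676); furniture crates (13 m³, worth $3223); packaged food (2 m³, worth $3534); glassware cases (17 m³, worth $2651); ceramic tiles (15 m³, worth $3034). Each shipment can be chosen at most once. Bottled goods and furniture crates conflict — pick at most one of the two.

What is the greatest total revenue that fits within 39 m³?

By revenue per m³: packaged food 1767.00, textile bales 334.00, furniture crates 247.92, pipe sections 232.75 lead.
Textile bales + pipe sections + medical supplies + furniture crates + packaged food uses 38 of the 39 m³ and totals 12898.
The closest alternative, textile bales + furniture crates + packaged food + ceramic tiles, reaches only 12463.

12898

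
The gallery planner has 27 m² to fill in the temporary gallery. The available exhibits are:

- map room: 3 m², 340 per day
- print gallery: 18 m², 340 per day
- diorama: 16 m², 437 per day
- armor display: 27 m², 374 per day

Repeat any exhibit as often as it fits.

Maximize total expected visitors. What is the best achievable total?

By expected visitors per m²: map room 113.33, diorama 27.31, print gallery 18.89 lead.
The ratio ordering already packs tightly: 9×map room, 27 m², 3060.

3060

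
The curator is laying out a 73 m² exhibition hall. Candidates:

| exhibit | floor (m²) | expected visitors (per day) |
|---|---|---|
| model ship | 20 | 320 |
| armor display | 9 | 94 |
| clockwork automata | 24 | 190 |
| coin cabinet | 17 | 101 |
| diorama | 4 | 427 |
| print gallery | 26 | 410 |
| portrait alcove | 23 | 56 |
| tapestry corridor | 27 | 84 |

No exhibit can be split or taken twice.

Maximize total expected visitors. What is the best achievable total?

1258

Density check — diorama 106.75, model ship 16.00, print gallery 15.77, armor display 10.44 are the best per m².
Greedy by ratio would take model ship + armor display + diorama + print gallery: 59 m² used, total 1251.
The 9 m² tied up in armor display is better spent on coin cabinet — total rises to 1258 (67 m²).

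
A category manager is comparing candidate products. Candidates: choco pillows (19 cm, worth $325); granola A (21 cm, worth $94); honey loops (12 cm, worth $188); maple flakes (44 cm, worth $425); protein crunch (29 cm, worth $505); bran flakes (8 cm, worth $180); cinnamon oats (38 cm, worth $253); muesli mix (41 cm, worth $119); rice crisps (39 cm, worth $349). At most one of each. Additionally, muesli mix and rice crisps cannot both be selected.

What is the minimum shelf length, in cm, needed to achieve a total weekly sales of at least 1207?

88

Look for the lowest-shelf combination reaching 1207.
Taking honey loops + protein crunch + bran flakes + rice crisps gives 1222 (≥ 1207) for 88 cm.
Below 88 cm the best achievable stays under 1207.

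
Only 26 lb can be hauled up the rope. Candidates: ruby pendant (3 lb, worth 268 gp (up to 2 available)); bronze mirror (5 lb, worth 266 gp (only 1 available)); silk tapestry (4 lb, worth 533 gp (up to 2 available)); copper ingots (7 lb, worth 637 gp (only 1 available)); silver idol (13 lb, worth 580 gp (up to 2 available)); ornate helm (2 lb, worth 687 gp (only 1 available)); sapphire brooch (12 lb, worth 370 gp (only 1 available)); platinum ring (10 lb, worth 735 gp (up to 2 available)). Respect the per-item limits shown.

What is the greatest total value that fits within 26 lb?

3024

By value per lb: ornate helm 343.50, silk tapestry 133.25, copper ingots 91.00 lead.
Filling by ratio: 2×ruby pendant + 2×silk tapestry + copper ingots + ornate helm for 2926, with 3 lb left unused.
The 7 lb tied up in copper ingots is better spent on platinum ring — total rises to 3024 (26 lb).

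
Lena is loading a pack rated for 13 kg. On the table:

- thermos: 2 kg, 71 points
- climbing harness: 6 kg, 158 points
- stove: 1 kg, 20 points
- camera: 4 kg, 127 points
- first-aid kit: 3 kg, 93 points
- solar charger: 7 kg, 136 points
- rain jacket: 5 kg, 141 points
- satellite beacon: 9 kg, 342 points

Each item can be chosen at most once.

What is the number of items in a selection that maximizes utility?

Best achievable utility is 469.
camera + satellite beacon hits 469 at 13 kg.
Any selection reaching 469 contains exactly 2 items.

2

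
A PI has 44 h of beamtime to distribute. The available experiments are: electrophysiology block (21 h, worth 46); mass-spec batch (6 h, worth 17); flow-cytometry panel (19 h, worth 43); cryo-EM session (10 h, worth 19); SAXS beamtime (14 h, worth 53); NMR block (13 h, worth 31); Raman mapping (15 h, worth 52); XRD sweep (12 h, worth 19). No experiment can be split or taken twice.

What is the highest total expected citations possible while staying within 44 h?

Greedy by ratio would take mass-spec batch + SAXS beamtime + Raman mapping: 35 h used, total 122.
Replace mass-spec batch with NMR block: the trade gains 14 net, giving 136 at 42 h.
Runner-up cryo-EM session + SAXS beamtime + Raman mapping tops out at 124.

136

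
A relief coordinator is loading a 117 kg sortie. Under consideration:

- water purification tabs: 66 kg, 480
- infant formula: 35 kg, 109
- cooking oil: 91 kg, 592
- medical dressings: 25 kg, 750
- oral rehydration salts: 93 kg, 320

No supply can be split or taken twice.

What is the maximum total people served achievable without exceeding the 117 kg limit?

1342

Density check — medical dressings 30.00, water purification tabs 7.27, cooking oil 6.51 are the best per kg.
Taking the top-ratio supplies first gives water purification tabs + medical dressings for 1230 (91 kg).
The 66 kg tied up in water purification tabs is better spent on cooking oil — total rises to 1342 (116 kg).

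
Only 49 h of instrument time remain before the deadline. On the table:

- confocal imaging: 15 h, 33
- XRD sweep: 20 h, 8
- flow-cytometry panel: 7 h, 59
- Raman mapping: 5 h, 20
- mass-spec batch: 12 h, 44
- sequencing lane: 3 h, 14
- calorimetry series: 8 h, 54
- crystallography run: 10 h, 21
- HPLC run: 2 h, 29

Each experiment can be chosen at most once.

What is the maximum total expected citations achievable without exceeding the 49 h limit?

Ranking by ratio (expected citations/h): HPLC run 14.50, flow-cytometry panel 8.43, calorimetry series 6.75, sequencing lane 4.67.
Best packing: flow-cytometry panel + Raman mapping + mass-spec batch + sequencing lane + calorimetry series + crystallography run + HPLC run — 47 h, 241 total.

241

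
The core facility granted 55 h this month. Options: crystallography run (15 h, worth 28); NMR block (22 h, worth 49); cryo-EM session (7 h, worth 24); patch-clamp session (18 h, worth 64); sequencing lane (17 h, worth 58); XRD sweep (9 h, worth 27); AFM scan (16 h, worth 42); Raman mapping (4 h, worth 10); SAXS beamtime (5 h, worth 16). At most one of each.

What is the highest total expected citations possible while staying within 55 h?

By expected citations per h: patch-clamp session 3.56, cryo-EM session 3.43, sequencing lane 3.41 lead.
A density-first pass picks cryo-EM session + patch-clamp session + sequencing lane + Raman mapping + SAXS beamtime — 172 at 51 h.
The 5 h tied up in SAXS beamtime is better spent on XRD sweep — total rises to 183 (55 h).

183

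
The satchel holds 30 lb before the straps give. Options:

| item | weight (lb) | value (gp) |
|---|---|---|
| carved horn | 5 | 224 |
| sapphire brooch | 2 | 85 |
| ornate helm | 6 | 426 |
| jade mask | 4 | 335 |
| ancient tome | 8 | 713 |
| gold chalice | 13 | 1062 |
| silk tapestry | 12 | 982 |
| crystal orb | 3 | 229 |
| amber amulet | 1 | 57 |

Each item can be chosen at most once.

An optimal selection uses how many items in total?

Optimal total is 2456.
One optimal bundle: ornate helm + jade mask + ancient tome + silk tapestry (30 lb).
All optima have 4 items.

4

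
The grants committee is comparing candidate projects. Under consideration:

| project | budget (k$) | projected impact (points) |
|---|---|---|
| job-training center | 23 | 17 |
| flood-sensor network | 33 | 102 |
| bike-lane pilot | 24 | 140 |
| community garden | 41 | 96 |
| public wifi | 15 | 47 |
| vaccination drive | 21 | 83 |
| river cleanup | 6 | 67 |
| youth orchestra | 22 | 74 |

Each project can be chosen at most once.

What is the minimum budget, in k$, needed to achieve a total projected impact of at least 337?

66

Need the lightest bundle worth ≥ 337.
Taking bike-lane pilot + public wifi + vaccination drive + river cleanup gives 337 (≥ 337) for 66 k$.
Any bundle with less than 66 k$ falls short of 337.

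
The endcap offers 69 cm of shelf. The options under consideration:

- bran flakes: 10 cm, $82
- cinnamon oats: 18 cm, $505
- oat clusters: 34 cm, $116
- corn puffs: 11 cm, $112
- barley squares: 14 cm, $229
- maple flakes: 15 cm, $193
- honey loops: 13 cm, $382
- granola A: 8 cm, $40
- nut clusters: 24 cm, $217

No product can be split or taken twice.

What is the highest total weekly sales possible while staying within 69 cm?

1349

By weekly sales per cm: honey loops 29.38, cinnamon oats 28.06, barley squares 16.36 lead.
The ratio ordering already packs tightly: cinnamon oats + barley squares + maple flakes + honey loops + granola A, 68 cm, 1349.
Runner-up cinnamon oats + barley squares + honey loops + nut clusters tops out at 1333.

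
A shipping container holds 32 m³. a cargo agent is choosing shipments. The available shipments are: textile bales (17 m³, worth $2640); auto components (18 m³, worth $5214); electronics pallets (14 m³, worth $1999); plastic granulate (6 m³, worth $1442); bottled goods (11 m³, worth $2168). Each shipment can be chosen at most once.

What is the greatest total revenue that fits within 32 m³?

7382

By revenue per m³: auto components 289.67, plastic granulate 240.33, bottled goods 197.09, textile bales 155.29 lead.
Greedy by ratio would take auto components + plastic granulate: 24 m³ used, total 6656.
Replace plastic granulate with bottled goods: the trade gains 726 net, giving 7382 at 29 m³.
The closest alternative, auto components + electronics pallets, reaches only 7213.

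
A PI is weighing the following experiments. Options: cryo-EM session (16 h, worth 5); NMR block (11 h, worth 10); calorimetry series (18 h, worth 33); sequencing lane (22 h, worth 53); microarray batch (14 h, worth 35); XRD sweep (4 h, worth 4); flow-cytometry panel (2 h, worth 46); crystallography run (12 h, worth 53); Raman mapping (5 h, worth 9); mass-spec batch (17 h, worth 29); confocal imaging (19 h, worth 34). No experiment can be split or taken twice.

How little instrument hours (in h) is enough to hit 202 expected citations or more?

Minimise h subject to total expected citations ≥ 202.
NMR block + sequencing lane + microarray batch + flow-cytometry panel + crystallography run + Raman mapping: 206 expected citations at 66 h.
No combination under 66 h hits 202.

66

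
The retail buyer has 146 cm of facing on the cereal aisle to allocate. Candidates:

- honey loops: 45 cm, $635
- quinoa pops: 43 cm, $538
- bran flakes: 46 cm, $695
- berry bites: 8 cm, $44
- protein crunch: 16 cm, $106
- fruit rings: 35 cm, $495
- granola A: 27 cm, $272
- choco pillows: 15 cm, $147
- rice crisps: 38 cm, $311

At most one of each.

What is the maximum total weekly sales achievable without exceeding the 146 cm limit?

By weekly sales per cm: bran flakes 15.11, fruit rings 14.14, honey loops 14.11 lead.
Best packing: honey loops + bran flakes + fruit rings + choco pillows — 141 cm, 1972 total.

1972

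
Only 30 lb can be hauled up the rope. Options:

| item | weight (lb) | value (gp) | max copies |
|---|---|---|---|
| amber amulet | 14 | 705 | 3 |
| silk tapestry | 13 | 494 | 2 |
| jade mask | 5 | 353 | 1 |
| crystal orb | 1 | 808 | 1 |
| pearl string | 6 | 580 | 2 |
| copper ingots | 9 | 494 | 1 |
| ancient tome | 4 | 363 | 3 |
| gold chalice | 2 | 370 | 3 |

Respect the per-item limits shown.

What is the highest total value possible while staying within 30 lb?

3940

Taking the top-ratio items first gives crystal orb + 2×pearl string + 2×ancient tome + 3×gold chalice for 3804 (27 lb).
Dropping pearl string frees 6 lb; slotting in jade mask + ancient tome (9 lb) lifts the total to 3940 at 30 lb.
No other feasible combination exceeds 3940.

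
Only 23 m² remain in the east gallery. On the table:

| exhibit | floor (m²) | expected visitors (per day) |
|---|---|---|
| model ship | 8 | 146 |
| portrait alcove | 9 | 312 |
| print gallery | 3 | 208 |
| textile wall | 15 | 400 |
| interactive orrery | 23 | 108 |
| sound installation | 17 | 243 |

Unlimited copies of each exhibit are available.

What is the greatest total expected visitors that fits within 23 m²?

Best packing: 7×print gallery — 21 m², 1456 total.

1456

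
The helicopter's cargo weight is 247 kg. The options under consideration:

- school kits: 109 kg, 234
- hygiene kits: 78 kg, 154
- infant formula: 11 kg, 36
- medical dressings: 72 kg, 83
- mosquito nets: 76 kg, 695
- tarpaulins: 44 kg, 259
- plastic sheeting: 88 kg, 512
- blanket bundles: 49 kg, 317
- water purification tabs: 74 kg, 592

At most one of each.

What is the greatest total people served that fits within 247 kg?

1863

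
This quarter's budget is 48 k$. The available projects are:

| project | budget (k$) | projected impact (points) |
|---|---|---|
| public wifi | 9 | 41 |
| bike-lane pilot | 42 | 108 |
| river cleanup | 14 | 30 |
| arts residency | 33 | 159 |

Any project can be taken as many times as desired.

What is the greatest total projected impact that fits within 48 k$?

Ranking by ratio (projected impact/k$): arts residency 4.82, public wifi 4.56, bike-lane pilot 2.57.
Filling by ratio: public wifi + arts residency for 200, with 6 k$ left unused.
Dropping arts residency frees 33 k$; slotting in 4×public wifi (36 k$) lifts the total to 205 at 45 k$.
That's the maximum — no swap from here does better than 205.

205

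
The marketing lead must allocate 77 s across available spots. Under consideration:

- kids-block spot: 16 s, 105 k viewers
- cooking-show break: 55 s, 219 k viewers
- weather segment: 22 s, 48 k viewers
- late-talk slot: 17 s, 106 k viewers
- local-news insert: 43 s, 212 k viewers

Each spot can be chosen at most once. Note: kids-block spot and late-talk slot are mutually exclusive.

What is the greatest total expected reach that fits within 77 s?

325

Ranking by ratio (expected reach/s): kids-block spot 6.56, late-talk slot 6.24, local-news insert 4.93.
Best packing: cooking-show break + late-talk slot — 72 s, 325 total.
The closest alternative, kids-block spot + cooking-show break, reaches only 324.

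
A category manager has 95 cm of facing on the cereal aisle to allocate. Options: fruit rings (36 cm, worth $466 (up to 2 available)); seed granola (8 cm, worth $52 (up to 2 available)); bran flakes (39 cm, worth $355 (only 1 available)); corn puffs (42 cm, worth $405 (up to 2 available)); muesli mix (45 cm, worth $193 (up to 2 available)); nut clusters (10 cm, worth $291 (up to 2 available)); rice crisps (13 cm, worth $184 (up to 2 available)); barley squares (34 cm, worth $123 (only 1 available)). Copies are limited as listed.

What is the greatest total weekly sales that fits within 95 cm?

1514

Greedy by ratio would take fruit rings + seed granola + 2×nut clusters + 2×rice crisps: 90 cm used, total 1468.
Dropping seed granola and 2×rice crisps frees 34 cm; slotting in fruit rings (36 cm) lifts the total to 1514 at 92 cm.
That's the maximum — no swap from here does better than 1514.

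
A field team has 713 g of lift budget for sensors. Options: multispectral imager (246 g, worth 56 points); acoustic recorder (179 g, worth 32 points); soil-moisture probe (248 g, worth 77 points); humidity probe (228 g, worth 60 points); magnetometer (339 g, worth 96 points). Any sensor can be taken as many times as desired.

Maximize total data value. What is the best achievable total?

A density-first pass picks acoustic recorder + 2×soil-moisture probe — 186 at 675 g.
Replace acoustic recorder and soil-moisture probe with 2×humidity probe: the trade gains 11 net, giving 197 at 704 g.
Every other selection either busts 713 g or fails to beat 197.

197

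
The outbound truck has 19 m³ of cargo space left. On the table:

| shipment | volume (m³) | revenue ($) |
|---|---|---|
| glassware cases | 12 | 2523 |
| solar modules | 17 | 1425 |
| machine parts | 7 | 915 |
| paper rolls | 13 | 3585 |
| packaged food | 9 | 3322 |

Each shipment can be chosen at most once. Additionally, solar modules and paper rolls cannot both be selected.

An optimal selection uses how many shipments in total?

Best achievable revenue is 4237.
One optimal bundle: machine parts + packaged food (16 m³).
Any selection reaching 4237 contains exactly 2 shipments.

2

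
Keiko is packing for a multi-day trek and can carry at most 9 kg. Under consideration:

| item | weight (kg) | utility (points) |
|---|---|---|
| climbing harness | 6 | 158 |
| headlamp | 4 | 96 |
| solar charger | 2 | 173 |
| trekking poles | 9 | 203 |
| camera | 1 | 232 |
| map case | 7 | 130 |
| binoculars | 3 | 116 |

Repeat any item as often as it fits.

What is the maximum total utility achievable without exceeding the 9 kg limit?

Density check — camera 232.00, solar charger 86.50, binoculars 38.67, climbing harness 26.33 are the best per kg.
Taking 9×camera: 9 kg used, 2088 in utility.
That's the maximum — no swap from here does better than 2088.

2088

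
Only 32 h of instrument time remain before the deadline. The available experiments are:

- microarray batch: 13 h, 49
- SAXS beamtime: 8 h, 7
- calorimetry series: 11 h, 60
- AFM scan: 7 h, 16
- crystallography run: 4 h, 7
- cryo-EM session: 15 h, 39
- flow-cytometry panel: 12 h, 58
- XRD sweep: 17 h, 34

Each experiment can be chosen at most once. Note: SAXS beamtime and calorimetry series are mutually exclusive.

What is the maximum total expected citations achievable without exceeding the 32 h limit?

134

Density check — calorimetry series 5.45, flow-cytometry panel 4.83, microarray batch 3.77, cryo-EM session 2.60 are the best per h.
Taking calorimetry series + AFM scan + flow-cytometry panel: 30 h used, 134 in expected citations.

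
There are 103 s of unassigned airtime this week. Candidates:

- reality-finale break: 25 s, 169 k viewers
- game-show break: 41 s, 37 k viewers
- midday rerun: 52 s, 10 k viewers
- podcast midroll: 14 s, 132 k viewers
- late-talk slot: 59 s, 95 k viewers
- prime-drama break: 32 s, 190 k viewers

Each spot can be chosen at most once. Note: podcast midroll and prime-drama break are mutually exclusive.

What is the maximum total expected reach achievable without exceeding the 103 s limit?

Reality-finale break + podcast midroll + late-talk slot uses 98 of the 103 s and totals 396.

396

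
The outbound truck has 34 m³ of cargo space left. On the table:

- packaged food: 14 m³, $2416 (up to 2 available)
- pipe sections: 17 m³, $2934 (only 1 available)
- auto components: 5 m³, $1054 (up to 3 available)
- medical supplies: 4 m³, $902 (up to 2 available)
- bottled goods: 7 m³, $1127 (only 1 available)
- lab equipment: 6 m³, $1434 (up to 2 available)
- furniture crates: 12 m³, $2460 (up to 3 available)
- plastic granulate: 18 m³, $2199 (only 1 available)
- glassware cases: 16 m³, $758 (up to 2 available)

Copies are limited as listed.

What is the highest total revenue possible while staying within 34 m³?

Density check — lab equipment 239.00, medical supplies 225.50, auto components 210.80, furniture crates 205.00 are the best per m³.
The ratio heuristic lands on 2×auto components + 2×medical supplies + 2×lab equipment (6780) but leaves 4 m³ idle.
The 8 m³ tied up in 2×medical supplies is better spent on furniture crates — total rises to 7436 (34 m³).
That's the maximum — no swap from here does better than 7436.

7436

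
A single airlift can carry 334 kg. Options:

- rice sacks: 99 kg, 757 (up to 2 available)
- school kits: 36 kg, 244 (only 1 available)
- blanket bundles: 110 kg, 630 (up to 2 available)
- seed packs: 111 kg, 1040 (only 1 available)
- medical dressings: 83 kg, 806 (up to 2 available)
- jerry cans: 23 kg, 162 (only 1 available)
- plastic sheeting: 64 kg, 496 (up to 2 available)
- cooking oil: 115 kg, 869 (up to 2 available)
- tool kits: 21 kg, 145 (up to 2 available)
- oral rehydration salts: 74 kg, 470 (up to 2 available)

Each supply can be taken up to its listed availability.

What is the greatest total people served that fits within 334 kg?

The ratio heuristic lands on seed packs + 2×medical dressings + jerry cans + tool kits (2959) but leaves 13 kg idle.
The 23 kg tied up in jerry cans is better spent on school kits — total rises to 3041 (334 kg).

3041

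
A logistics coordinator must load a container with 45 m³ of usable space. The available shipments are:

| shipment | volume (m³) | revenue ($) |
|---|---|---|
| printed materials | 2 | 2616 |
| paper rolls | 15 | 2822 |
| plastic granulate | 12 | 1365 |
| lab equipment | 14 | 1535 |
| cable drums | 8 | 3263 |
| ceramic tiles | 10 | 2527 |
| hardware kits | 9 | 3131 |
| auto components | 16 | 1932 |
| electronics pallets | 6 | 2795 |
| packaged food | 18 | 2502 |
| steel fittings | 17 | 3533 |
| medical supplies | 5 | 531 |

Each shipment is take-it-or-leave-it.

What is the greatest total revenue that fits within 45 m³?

A density-first pass picks printed materials + cable drums + ceramic tiles + hardware kits + electronics pallets + medical supplies — 14863 at 40 m³.
The 15 m³ tied up in ceramic tiles and medical supplies is better spent on steel fittings — total rises to 15338 (42 m³).

15338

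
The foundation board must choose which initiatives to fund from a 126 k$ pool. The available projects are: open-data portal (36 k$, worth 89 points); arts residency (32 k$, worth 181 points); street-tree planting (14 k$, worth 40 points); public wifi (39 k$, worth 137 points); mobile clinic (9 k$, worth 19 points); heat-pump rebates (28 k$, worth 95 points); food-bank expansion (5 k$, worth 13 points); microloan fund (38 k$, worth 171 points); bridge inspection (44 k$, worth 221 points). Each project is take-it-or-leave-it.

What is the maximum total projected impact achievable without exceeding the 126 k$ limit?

By projected impact per k$: arts residency 5.66, bridge inspection 5.02, microloan fund 4.50 lead.
Filling by ratio: arts residency + food-bank expansion + microloan fund + bridge inspection for 586, with 7 k$ left unused.
The 5 k$ tied up in food-bank expansion is better spent on mobile clinic — total rises to 592 (123 k$).
That's the maximum — no swap from here does better than 592.

592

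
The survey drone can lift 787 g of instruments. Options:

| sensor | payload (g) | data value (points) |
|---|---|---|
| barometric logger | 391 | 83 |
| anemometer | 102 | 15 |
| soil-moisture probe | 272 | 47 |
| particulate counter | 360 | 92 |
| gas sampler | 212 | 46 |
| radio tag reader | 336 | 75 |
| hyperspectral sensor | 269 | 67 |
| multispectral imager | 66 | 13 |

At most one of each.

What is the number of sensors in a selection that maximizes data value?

Best achievable data value is 180.
One optimal bundle: particulate counter + radio tag reader + multispectral imager (762 g).
All optima have 3 sensors.

3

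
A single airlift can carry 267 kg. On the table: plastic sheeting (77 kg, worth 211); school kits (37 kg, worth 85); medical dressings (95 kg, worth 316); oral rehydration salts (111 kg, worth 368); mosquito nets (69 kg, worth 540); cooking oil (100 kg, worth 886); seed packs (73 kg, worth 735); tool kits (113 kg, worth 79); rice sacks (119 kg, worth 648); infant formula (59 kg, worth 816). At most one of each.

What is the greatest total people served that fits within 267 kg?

2437

Best packing: cooking oil + seed packs + infant formula — 232 kg, 2437 total.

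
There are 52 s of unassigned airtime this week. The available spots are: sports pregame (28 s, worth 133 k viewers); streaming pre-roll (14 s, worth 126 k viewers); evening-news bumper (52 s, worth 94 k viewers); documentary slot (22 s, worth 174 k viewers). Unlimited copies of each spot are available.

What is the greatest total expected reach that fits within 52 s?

Density check — streaming pre-roll 9.00, documentary slot 7.91, sports pregame 4.75, evening-news bumper 1.81 are the best per s.
Taking the top-ratio spots first gives 3×streaming pre-roll for 378 (42 s).
Replace streaming pre-roll with documentary slot: the trade gains 48 net, giving 426 at 50 s.
Every other selection either busts 52 s or fails to beat 426.

426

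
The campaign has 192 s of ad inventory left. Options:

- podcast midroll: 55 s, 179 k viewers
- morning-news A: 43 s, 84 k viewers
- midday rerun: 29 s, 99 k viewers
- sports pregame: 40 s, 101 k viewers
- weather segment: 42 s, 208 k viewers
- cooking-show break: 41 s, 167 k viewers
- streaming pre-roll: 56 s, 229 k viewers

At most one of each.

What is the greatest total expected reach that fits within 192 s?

715

Density check — weather segment 4.95, streaming pre-roll 4.09, cooking-show break 4.07, midday rerun 3.41 are the best per s.
Taking the top-ratio spots first gives midday rerun + weather segment + cooking-show break + streaming pre-roll for 703 (168 s).
The 41 s tied up in cooking-show break is better spent on podcast midroll — total rises to 715 (182 s).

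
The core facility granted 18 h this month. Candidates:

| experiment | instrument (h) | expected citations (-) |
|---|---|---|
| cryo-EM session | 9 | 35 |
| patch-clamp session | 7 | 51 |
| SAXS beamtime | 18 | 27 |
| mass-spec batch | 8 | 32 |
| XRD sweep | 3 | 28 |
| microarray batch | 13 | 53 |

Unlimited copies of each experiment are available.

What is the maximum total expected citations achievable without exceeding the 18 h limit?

168

Best packing: 6×XRD sweep — 18 h, 168 total.
Every other selection either busts 18 h or fails to beat 168.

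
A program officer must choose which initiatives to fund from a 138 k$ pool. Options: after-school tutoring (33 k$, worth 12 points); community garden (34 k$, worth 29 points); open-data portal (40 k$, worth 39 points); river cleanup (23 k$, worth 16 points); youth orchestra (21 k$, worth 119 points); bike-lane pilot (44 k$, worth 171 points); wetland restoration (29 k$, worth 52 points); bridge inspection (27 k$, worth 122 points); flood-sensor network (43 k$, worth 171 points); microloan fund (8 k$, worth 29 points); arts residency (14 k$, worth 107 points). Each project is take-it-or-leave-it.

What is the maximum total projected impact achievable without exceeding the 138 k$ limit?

A density-first pass picks river cleanup + youth orchestra + bridge inspection + flood-sensor network + microloan fund + arts residency — 564 at 136 k$.
Replace river cleanup and youth orchestra with bike-lane pilot: the trade gains 36 net, giving 600 at 136 k$.
Next best is youth orchestra + bike-lane pilot + flood-sensor network + microloan fund + arts residency at 597 (130 k$) — short by 3.

600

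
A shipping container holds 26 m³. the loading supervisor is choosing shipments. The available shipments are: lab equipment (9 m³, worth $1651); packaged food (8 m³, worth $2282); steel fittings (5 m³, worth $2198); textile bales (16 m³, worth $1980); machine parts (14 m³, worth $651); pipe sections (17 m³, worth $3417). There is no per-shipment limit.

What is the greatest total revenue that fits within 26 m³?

10990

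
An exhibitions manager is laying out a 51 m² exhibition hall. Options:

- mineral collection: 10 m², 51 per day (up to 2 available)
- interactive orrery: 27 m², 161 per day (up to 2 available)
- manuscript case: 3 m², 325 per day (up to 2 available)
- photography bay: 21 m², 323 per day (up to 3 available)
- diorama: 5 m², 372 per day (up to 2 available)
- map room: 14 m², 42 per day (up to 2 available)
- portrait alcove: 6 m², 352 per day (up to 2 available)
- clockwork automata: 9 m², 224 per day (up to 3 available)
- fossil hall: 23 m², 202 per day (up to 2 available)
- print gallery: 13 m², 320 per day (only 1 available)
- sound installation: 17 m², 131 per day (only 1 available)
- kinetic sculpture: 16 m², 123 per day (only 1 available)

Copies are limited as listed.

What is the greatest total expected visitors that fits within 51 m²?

The ratio heuristic lands on 2×manuscript case + 2×diorama + 2×portrait alcove + 2×clockwork automata (2546) but leaves 5 m² idle.
Replace clockwork automata with print gallery: the trade gains 96 net, giving 2642 at 50 m².
No other feasible combination exceeds 2642.

2642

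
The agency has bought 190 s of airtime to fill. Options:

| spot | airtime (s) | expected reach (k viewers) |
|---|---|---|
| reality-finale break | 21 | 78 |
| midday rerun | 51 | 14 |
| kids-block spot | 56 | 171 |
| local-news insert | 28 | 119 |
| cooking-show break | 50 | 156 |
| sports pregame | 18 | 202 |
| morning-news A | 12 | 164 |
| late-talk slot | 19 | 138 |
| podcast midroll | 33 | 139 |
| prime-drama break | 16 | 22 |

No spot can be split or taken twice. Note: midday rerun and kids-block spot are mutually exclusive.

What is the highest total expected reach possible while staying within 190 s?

Density check — morning-news A 13.67, sports pregame 11.22, late-talk slot 7.26, local-news insert 4.25 are the best per s.
Taking the top-ratio spots first gives reality-finale break + local-news insert + cooking-show break + sports pregame + morning-news A + late-talk slot + podcast midroll for 996 (181 s).
Dropping cooking-show break frees 50 s; slotting in kids-block spot (56 s) lifts the total to 1011 at 187 s.
No other feasible combination exceeds 1011.

1011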